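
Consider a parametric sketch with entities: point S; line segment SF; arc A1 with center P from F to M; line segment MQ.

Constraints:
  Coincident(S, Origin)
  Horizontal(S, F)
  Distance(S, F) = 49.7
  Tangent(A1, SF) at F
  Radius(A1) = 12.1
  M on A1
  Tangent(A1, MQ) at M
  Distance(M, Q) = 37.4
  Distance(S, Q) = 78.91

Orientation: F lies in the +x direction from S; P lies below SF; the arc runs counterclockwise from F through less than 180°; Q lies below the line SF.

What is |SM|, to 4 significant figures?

44.14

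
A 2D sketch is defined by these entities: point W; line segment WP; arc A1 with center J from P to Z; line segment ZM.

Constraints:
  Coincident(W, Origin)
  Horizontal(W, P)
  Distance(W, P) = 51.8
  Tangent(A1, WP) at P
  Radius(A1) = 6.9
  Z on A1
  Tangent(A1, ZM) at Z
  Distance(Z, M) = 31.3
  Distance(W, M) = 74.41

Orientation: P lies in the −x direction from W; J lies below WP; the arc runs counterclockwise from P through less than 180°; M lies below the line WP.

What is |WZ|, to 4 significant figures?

58.80

Checks: |JZ| = 6.900 ✓; ∠(JZ, ZM) = 90.00° ✓; |ZM| = 31.30 ✓; |WM| = 74.41 ✓.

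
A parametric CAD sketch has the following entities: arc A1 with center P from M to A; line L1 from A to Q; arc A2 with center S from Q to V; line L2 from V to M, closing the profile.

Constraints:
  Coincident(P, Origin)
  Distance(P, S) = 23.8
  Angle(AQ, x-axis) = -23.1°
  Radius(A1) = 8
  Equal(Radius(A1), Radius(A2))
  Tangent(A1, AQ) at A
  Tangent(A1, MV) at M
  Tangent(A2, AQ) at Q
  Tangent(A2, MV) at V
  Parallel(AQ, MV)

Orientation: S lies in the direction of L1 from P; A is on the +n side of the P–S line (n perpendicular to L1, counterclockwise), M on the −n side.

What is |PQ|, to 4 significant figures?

25.11

The slot axis is L1's direction at -23.1°, so u = (cos -23.1°, sin -23.1°) = (0.9198, -0.3923) and n = (−sin -23.1°, cos -23.1°) = (0.3923, 0.9198). P is at the origin and S lies 23.8 along u from P, so S = 23.8·u = (21.89, -9.338). Tangency of A1 to both parallel lines with radius 8.0 puts A and M at P ± 8.0·n: A = (3.139, 7.359), M = (-3.139, -7.359). Equal radii place Q and V the same way about S: Q = S + 8.0·n = (25.03, -1.979), V = S − 8.0·n = (18.75, -16.70). Then |PQ| = |Q − P| = 25.11.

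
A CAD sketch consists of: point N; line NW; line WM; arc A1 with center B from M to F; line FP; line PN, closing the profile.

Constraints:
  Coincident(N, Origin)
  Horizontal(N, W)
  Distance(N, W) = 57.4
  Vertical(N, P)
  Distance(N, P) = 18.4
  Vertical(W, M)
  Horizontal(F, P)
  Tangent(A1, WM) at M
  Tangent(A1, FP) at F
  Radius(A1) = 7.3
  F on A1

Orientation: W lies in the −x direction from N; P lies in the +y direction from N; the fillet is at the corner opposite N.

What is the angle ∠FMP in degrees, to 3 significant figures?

37.8°

N is at the origin; N and W share the same y with |NW| = 57.4 and W on the −x side, so W = (-57.4, 0.00). N and P share the same x with |NP| = 18.4 and P on the +y side, so P = (0.00, 18.4). The virtual corner opposite N is at (-57.4, 18.4). A1 meets WM tangentially, so BM is at right angles to WM and tangency of A1 to FP means the radius BF is perpendicular to FP, with radius 7.3, so the center B sits 7.3 in from both sides at B = (-50.1, 11.1). That places the tangent points at M = (-57.4, 11.1) on WM and F = (-50.1, 18.4) on FP. Then cos ∠FMP = MF·MP / (|MF||MP|), giving 37.8°.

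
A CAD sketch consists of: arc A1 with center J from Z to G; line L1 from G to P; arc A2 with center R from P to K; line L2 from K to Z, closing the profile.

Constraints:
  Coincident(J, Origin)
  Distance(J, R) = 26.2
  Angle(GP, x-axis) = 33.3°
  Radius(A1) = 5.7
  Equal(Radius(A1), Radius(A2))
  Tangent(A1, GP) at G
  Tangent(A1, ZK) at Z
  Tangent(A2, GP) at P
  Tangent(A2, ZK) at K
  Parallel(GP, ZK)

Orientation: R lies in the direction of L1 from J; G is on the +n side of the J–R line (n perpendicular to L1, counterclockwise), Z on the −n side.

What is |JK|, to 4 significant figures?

26.81

Tangency of A1 to both parallel lines with radius 5.7 puts G and Z at J ± 5.7·n: G = (-3.129, 4.764), Z = (3.129, -4.764). Equal radii place P and K the same way about R: P = R + 5.7·n = (18.77, 19.15), K = R − 5.7·n = (25.03, 9.620). Then |JK| = |K − J| = 26.81.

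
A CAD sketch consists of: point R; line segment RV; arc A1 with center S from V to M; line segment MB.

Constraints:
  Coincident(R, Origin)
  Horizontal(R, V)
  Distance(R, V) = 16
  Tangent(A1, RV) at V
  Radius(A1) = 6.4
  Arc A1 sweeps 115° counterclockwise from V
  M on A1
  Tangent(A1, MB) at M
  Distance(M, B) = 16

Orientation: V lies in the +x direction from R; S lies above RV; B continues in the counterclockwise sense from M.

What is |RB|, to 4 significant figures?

27.99

R is at the origin; R and V share the same y with |RV| = 16.0 and V on the +x side, so V = (16.00, 0.000). A1 meets RV tangentially, so SV is at right angles to RV, so S = V + (0, 6.4) = (16.00, 6.400). On A1, V sits at bearing -90° from S; a 115° counterclockwise sweep puts M at bearing 25°, so M = S + 6.4·(cos 25°, sin 25°) = (21.80, 9.105). The tangent condition forces SM to be normal to MB, so MB runs along (−sin 25°, cos 25°); with |MB| = 16.0, B = (15.04, 23.61). Then |RB| = |B − R| = 27.99.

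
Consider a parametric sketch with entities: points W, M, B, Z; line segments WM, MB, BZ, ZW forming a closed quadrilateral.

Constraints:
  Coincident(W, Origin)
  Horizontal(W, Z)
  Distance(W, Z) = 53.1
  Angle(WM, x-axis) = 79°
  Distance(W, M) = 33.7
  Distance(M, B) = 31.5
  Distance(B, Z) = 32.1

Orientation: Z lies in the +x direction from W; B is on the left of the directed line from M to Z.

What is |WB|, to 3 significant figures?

46.9

W is at the origin; W and Z share the same y with |WZ| = 53.1 and Z in +x, so Z = (53.1, 0). WM runs at 79.0° with |WM| = 33.7, so M = (6.43, 33.1). B is determined by |MB| = 31.5 and |BZ| = 32.1 together: it lies at the intersection of circle(M, 31.5) and circle(Z, 32.1). With |MZ| = 57.2, the foot of the radical line on MZ is 28.3 from M and the perpendicular offset is √(31.5² − 28.3²) = 13.9. Taking the left-of-MZ solution: B = (37.5, 28.1).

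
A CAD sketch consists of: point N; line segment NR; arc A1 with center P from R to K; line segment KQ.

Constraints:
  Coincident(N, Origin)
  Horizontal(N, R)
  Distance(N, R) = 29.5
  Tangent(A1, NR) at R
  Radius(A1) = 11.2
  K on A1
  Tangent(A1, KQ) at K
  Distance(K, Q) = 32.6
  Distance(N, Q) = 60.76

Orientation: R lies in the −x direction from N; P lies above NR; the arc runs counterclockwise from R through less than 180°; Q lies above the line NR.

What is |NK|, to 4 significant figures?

28.26

N is at the origin; N and R share the same y with |NR| = 29.5 and R on the −x side, so R = (-29.50, 0.000). Since A1 is tangent to NR there, PR ⟂ NR, so P = R + (0, 11.2) = (-29.50, 11.20). Since PK ⟂ KQ (tangency), |PQ| = √(11.2² + 32.6²) = 34.47 regardless of where K sits on A1. So Q lies on both circle(N, 60.76) and circle(P, 34.47); the above-NR intersection is Q = (-43.02, 42.91). K is the foot of the tangent from Q: K = (-21.18, 18.70).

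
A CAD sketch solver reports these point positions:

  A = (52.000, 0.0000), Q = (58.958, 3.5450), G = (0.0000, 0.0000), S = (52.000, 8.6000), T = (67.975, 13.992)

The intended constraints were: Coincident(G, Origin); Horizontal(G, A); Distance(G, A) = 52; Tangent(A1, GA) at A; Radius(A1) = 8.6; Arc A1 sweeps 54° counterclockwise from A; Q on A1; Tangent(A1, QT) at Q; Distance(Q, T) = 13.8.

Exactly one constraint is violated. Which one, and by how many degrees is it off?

Tangent(A1, QT) at Q — off by 4.80°.

G = (0.00, 0.00) ✓; G.y = 0.00, A.y = 0.00 ✓; |GA| = 52.00 ✓; ∠(SA, AG) = 90.00° ✓; |SA| = 8.600 ✓; bearing(S→Q) − bearing(S→A) = 54.00° ✓; |SQ| = 8.600 ✓; ∠(SQ, QT) = 94.80° ✗; |QT| = 13.80 ✓.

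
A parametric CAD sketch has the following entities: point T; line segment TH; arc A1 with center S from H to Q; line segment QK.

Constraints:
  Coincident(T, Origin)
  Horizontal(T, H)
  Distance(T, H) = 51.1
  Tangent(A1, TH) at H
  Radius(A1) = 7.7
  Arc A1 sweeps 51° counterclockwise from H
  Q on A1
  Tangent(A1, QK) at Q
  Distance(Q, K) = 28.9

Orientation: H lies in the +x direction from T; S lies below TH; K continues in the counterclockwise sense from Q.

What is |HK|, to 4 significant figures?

35.00

T is at the origin; T and H share the same y with |TH| = 51.1 and H on the +x side, so H = (51.10, 0.000). A1 meets TH tangentially, so SH is at right angles to TH, so S = H + (0, -7.7) = (51.10, -7.700). On A1, H sits at bearing 90° from S; a 51° counterclockwise sweep puts Q at bearing 141°, so Q = S + 7.7·(cos 141°, sin 141°) = (45.12, -2.854). The tangent condition forces SQ to be normal to QK, so QK runs along (−sin 141°, cos 141°); with |QK| = 28.9, K = (26.93, -25.31). Then |HK| = |K − H| = 35.00.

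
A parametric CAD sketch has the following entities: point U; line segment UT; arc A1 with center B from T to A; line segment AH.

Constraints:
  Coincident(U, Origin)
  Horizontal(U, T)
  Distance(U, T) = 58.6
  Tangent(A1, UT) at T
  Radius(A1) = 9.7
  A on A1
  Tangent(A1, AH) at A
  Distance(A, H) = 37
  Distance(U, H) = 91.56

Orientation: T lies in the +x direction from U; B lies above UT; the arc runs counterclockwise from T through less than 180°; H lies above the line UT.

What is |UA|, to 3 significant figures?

67.7

Checks: U.y = 0.00, T.y = 0.00 ✓; ∠(BT, TU) = 90.00° ✓; |BT| = 9.700 ✓; |BA| = 9.700 ✓; ∠(BA, AH) = 90.00° ✓; |AH| = 37.00 ✓; |UH| = 91.56 ✓.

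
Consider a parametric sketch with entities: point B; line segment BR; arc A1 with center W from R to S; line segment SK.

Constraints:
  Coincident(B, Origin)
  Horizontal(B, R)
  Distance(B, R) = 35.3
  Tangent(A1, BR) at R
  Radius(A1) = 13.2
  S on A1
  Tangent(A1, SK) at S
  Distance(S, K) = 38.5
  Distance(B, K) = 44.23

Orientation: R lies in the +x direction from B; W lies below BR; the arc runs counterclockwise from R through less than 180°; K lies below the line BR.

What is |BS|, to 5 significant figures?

24.507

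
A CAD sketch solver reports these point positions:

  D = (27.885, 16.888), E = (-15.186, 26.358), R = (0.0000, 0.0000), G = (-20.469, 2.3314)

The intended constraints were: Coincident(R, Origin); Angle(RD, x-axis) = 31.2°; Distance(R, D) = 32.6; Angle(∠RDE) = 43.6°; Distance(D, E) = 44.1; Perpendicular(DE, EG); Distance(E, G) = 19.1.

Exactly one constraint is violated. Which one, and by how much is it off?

Distance(E, G) = 19.1 — off by 5.50.

R = (0.00, 0.00) ✓; RD at 31.20° ✓; |RD| = 32.60 ✓; ∠RDE = 43.60° ✓; |DE| = 44.10 ✓; ∠(DE, EG) = 90.00° ✓; |EG| = 24.60 ✗.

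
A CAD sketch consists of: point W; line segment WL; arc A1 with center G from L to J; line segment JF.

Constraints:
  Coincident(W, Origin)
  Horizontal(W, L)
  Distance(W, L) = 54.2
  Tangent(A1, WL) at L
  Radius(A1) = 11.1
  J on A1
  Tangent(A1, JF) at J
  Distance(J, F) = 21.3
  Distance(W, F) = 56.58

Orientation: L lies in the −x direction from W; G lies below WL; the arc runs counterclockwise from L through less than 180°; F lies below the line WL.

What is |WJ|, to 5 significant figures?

64.539

Checks: |GJ| = 11.10 ✓; ∠(GJ, JF) = 90.00° ✓; |JF| = 21.30 ✓; |WF| = 56.58 ✓.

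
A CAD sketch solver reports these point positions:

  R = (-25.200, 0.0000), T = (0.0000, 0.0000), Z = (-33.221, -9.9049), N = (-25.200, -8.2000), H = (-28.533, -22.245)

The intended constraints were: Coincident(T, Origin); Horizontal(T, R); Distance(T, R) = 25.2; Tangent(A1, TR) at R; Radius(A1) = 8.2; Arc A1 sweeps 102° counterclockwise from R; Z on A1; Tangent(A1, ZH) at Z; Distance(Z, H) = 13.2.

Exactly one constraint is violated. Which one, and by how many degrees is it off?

Tangent(A1, ZH) at Z — off by 8.80°.

T = (0.00, 0.00) ✓; T.y = 0.00, R.y = 0.00 ✓; |TR| = 25.20 ✓; ∠(NR, RT) = 90.00° ✓; |NR| = 8.200 ✓; bearing(N→Z) − bearing(N→R) = 102.0° ✓; |NZ| = 8.200 ✓; ∠(NZ, ZH) = 81.20° ✗; |ZH| = 13.20 ✓.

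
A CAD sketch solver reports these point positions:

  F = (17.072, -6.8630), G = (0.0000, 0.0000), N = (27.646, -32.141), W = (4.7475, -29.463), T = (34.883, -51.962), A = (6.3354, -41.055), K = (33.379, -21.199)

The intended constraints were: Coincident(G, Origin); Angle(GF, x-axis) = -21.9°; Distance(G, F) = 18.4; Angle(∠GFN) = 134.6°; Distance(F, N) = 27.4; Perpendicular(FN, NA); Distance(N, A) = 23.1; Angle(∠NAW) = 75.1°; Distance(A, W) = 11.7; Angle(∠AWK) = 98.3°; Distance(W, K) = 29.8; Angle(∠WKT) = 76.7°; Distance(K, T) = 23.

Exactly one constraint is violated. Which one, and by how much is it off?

Distance(K, T) = 23 — off by 7.80.

G = (0.00, 0.00) ✓; GF at -21.90° ✓; |GF| = 18.40 ✓; ∠GFN = 134.6° ✓; |FN| = 27.40 ✓; ∠(FN, NA) = 90.00° ✓; |NA| = 23.10 ✓; ∠NAW = 75.10° ✓; |AW| = 11.70 ✓; ∠AWK = 98.30° ✓; |WK| = 29.80 ✓; ∠WKT = 76.70° ✓; |KT| = 30.80 ✗.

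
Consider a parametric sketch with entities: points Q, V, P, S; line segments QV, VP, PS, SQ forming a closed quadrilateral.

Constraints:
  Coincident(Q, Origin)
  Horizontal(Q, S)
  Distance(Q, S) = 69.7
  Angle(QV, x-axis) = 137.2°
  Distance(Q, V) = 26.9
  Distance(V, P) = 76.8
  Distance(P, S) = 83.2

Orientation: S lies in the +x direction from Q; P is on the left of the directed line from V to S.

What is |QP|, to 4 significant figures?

81.30

Q is at the origin; Q and S share the same y with |QS| = 69.7 and S in +x, so S = (69.7, 0). QV runs at 137.2° with |QV| = 26.9, so V = (-19.74, 18.28). P is determined by |VP| = 76.8 and |PS| = 83.2 together: it lies at the intersection of circle(V, 76.8) and circle(S, 83.2). With |VS| = 91.29, the foot of the radical line on VS is 40.03 from V and the perpendicular offset is √(76.8² − 40.03²) = 65.54. Taking the left-of-VS solution: P = (32.61, 74.47).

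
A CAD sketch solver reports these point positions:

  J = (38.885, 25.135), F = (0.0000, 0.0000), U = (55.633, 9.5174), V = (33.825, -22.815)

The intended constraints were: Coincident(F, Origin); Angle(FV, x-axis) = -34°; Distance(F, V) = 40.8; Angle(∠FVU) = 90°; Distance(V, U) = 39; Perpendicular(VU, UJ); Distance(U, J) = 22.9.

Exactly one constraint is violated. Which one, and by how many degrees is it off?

Perpendicular(VU, UJ) — off by 9.00°.

F = (0.00, 0.00) ✓; FV at -34.00° ✓; |FV| = 40.80 ✓; ∠FVU = 90.00° ✓; |VU| = 39.00 ✓; ∠(VU, UJ) = 81.00° ✗; |UJ| = 22.90 ✓.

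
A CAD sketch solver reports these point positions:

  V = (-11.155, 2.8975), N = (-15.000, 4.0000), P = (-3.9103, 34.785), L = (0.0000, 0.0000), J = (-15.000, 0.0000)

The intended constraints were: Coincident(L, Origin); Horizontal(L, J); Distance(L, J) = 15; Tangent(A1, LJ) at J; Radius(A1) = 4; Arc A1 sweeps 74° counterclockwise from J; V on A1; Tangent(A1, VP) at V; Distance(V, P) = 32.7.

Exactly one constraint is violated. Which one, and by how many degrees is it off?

Tangent(A1, VP) at V — off by 3.20°.

L = (0.00, 0.00) ✓; L.y = 0.00, J.y = 0.00 ✓; |LJ| = 15.00 ✓; ∠(NJ, JL) = 90.00° ✓; |NJ| = 4.000 ✓; bearing(N→V) − bearing(N→J) = 74.00° ✓; |NV| = 4.000 ✓; ∠(NV, VP) = 86.80° ✗; |VP| = 32.70 ✓.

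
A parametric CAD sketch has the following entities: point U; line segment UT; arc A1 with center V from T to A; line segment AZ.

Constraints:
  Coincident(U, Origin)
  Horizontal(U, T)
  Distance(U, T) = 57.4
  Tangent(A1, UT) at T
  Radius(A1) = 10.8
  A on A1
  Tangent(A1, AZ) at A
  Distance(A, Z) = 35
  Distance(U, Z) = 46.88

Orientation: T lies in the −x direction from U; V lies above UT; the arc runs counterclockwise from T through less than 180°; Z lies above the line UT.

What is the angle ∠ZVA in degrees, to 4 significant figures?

72.85°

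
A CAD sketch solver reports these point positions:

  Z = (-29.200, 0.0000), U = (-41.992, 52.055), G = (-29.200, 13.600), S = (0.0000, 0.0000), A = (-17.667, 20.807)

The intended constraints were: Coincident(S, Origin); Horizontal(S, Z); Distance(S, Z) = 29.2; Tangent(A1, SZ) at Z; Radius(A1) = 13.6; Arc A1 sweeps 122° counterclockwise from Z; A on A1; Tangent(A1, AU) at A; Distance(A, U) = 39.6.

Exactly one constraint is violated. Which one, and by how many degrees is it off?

Tangent(A1, AU) at A — off by 5.90°.

S = (0.00, 0.00) ✓; S.y = 0.00, Z.y = 0.00 ✓; |SZ| = 29.20 ✓; ∠(GZ, ZS) = 90.00° ✓; |GZ| = 13.60 ✓; bearing(G→A) − bearing(G→Z) = 122.0° ✓; |GA| = 13.60 ✓; ∠(GA, AU) = 84.10° ✗; |AU| = 39.60 ✓.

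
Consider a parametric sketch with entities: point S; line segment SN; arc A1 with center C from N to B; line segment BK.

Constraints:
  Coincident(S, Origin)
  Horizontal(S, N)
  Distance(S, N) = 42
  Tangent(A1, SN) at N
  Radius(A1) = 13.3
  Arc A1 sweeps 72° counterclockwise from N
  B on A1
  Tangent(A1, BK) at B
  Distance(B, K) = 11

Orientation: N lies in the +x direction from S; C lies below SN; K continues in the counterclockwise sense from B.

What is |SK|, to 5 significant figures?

32.553

On A1, N sits at bearing 90° from C; a 72° counterclockwise sweep puts B at bearing 162°, so B = C + 13.3·(cos 162°, sin 162°) = (29.351, -9.1901). A1 meets BK tangentially, so CB is at right angles to BK, so BK runs along (−sin 162°, cos 162°); with |BK| = 11.0, K = (25.952, -19.652). Then |SK| = |K − S| = 32.553.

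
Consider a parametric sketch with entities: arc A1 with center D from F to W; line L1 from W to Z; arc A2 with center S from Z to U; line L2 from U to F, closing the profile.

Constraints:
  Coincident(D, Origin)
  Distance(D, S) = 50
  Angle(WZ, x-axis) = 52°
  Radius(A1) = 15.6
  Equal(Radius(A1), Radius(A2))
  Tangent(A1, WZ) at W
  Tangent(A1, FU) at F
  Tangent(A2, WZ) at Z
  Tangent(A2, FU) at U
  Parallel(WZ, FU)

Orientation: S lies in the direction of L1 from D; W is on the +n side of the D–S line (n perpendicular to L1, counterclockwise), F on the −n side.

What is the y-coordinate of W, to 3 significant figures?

9.60

The slot axis is L1's direction at 52.0°, so u = (cos 52.0°, sin 52.0°) = (0.616, 0.788) and n = (−sin 52.0°, cos 52.0°) = (-0.788, 0.616). D is at the origin and S lies 50.0 along u from D, so S = 50.0·u = (30.8, 39.4). Tangency of A1 to both parallel lines with radius 15.6 puts W and F at D ± 15.6·n: W = (-12.3, 9.60), F = (12.3, -9.60). So W.y = 9.60.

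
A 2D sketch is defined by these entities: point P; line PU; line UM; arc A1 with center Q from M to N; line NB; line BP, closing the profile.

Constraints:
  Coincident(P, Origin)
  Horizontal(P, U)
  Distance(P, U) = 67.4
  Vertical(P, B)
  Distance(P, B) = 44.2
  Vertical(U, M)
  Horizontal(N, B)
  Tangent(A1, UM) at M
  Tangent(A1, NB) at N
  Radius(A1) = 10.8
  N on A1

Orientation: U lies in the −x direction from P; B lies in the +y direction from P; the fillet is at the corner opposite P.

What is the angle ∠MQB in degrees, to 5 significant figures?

169.20°

The virtual corner opposite P is at (-67.400, 44.200). Since A1 is tangent to UM there, QM ⟂ UM and A1 meets NB tangentially, so QN is at right angles to NB, with radius 10.8, so the center Q sits 10.8 in from both sides at Q = (-56.600, 33.400). That places the tangent points at M = (-67.400, 33.400) on UM and N = (-56.600, 44.200) on NB. Then cos ∠MQB = QM·QB / (|QM||QB|), giving 169.20°.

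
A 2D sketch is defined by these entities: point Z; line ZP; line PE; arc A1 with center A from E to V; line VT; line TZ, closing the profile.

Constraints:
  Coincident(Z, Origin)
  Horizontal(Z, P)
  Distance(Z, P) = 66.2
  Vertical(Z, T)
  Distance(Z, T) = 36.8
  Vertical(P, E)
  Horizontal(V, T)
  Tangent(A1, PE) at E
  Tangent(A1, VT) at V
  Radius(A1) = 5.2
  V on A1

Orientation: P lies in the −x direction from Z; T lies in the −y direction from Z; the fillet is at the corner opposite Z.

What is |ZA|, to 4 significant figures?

68.70

ZT is vertical with |ZT| = 36.8 and T on the −y side, so T = (0.000, -36.80). The virtual corner opposite Z is at (-66.20, -36.80). Since A1 is tangent to PE there, AE ⟂ PE and A1 meets VT tangentially, so AV is at right angles to VT, with radius 5.2, so the center A sits 5.2 in from both sides at A = (-61.00, -31.60). Then |ZA| = |A − Z| = 68.70.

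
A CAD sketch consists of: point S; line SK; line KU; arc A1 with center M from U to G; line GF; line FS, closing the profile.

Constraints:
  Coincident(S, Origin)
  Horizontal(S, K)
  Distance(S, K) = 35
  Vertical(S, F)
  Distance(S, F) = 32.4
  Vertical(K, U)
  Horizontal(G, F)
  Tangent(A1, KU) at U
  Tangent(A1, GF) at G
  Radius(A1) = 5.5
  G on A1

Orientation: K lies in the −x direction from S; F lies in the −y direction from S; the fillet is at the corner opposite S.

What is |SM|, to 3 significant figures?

39.9

SF is vertical with |SF| = 32.4 and F on the −y side, so F = (0.00, -32.4). The virtual corner opposite S is at (-35.0, -32.4). Tangency of A1 to KU means the radius MU is perpendicular to KU and since A1 is tangent to GF there, MG ⟂ GF, with radius 5.5, so the center M sits 5.5 in from both sides at M = (-29.5, -26.9). Then |SM| = |M − S| = 39.9.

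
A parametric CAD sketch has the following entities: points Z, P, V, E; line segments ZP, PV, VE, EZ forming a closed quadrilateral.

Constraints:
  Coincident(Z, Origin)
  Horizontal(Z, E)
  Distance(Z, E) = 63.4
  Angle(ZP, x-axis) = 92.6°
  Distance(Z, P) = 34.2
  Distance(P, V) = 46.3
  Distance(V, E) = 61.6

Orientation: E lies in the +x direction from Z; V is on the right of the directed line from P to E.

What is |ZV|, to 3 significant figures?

12.3

Checks: |PV| = 46.30 ✓; |VE| = 61.60 ✓.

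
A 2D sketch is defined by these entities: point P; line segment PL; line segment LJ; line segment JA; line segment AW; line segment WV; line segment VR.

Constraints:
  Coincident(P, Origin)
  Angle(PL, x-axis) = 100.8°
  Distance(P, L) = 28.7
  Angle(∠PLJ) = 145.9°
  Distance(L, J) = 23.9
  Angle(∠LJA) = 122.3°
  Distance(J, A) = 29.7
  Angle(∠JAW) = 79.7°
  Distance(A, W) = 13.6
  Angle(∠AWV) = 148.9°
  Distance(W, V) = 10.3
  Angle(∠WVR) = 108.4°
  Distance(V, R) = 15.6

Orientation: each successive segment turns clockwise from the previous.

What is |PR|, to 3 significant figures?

38.3

P is at the origin; PL runs at 100.8° with length 28.7, so L = (-5.38, 28.2). ∠PLJ = 145.9° gives LJ at 66.7° from the x-axis; with |LJ| = 23.9, J = (4.08, 50.1). ∠LJA = 122.3° gives JA at 9.00° from the x-axis; with |JA| = 29.7, A = (33.4, 54.8). ∠JAW = 79.7° gives AW at -91.3° from the x-axis; with |AW| = 13.6, W = (33.1, 41.2). ∠AWV = 148.9° gives WV at -122° from the x-axis; with |WV| = 10.3, V = (27.6, 32.5). ∠WVR = 108.4° gives VR at 166° from the x-axis; with |VR| = 15.6, R = (12.4, 36.3). Then |PR| = |R − P| = 38.3.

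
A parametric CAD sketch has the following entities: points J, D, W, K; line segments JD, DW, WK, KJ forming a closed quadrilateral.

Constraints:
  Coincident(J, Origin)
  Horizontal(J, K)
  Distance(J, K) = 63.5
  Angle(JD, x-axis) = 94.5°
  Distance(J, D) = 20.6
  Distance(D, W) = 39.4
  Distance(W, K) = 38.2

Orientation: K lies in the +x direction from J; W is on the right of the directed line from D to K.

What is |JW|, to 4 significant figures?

27.11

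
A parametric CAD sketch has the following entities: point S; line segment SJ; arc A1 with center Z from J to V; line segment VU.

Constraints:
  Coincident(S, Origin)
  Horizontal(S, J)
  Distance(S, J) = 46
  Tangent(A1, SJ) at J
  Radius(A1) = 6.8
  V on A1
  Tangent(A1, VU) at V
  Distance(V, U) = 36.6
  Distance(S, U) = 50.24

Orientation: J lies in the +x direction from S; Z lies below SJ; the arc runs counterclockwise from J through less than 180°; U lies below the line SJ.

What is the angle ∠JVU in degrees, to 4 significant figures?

142.5°

S is at the origin; S and J share the same y with |SJ| = 46.0 and J on the +x side, so J = (46.00, 0.000). A1 meets SJ tangentially, so ZJ is at right angles to SJ, so Z = J + (0, -6.8) = (46.00, -6.800). Since ZV ⟂ VU (tangency), |ZU| = √(6.8² + 36.6²) = 37.23 regardless of where V sits on A1. So U lies on both circle(S, 50.24) and circle(Z, 37.23); the below-SJ intersection is U = (29.91, -40.37). V is the foot of the tangent from U: V = (39.43, -5.030).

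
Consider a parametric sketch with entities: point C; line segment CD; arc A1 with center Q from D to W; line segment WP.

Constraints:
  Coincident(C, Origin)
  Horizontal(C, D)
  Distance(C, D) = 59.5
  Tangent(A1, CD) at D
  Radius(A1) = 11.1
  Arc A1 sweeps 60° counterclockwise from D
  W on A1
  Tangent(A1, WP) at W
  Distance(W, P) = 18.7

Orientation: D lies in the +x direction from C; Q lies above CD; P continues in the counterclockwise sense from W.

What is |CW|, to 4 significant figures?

69.34

Since A1 is tangent to CD there, QD ⟂ CD, so Q = D + (0, 11.1) = (59.50, 11.10). On A1, D sits at bearing -90° from Q; a 60° counterclockwise sweep puts W at bearing -30°, so W = Q + 11.1·(cos -30°, sin -30°) = (69.11, 5.550). Then |CW| = |W − C| = 69.34.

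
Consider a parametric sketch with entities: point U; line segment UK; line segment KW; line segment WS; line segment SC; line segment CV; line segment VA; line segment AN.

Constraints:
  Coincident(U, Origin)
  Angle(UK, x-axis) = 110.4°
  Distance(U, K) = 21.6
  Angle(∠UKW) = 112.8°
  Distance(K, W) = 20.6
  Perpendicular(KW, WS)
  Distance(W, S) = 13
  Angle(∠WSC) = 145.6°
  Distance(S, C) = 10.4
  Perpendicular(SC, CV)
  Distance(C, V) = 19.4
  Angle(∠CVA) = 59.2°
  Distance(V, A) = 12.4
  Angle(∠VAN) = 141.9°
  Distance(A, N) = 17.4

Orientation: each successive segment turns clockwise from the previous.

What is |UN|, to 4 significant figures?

36.80

U is at the origin; UK runs at 110.4° with length 21.6, so K = (-7.529, 20.25). ∠UKW = 112.8° gives KW at 43.20° from the x-axis; with |KW| = 20.6, W = (7.488, 34.35). The perpendicularity gives WS at right angles to KW, so WS runs at -46.80°; with |WS| = 13.0, S = (16.39, 24.87). ∠WSC = 145.6° gives SC at -81.20° from the x-axis; with |SC| = 10.4, C = (17.98, 14.59). The perpendicularity gives CV at right angles to SC, so CV runs at -171.2°; with |CV| = 19.4, V = (-1.194, 11.62). ∠CVA = 59.2° gives VA at 68.00° from the x-axis; with |VA| = 12.4, A = (3.451, 23.12). ∠VAN = 141.9° gives AN at 29.90° from the x-axis; with |AN| = 17.4, N = (18.54, 31.80). Then |UN| = |N − U| = 36.80.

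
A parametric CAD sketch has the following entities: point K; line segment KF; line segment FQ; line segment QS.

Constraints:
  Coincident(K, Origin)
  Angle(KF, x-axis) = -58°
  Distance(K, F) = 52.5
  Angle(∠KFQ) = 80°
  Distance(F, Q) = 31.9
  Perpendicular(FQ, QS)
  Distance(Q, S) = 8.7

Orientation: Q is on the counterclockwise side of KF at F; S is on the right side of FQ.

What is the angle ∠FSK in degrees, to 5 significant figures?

54.079°

K is at the origin; KF runs at -58.0° with length 52.5, so F = 52.5·(cos -58.0°, sin -58.0°) = (27.821, -44.523). ∠KFQ = 80.0°, so FQ runs at -58.0° + (180° − 80.0°) = 42.000° from the x-axis; with |FQ| = 31.9, Q = F + 31.9·(cos 42.000°, sin 42.000°) = (51.527, -23.177). FQ is perpendicular to QS; with |QS| = 8.7 on the right of FQ, S = Q + 8.7·(0.66913, -0.74314) = (57.349, -29.643). Then cos ∠FSK = SF·SK / (|SF||SK|), giving 54.079°.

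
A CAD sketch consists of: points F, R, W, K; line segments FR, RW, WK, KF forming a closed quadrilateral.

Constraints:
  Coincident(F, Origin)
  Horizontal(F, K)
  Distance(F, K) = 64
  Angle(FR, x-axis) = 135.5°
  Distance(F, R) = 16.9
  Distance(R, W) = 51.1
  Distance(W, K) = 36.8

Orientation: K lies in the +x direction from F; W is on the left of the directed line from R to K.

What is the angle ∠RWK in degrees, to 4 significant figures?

121.4°

F is at the origin; FK is horizontal with |FK| = 64.0 and K in +x, so K = (64.0, 0). FR runs at 135.5° with |FR| = 16.9, so R = (-12.05, 11.85). W is determined by |RW| = 51.1 and |WK| = 36.8 together: it lies at the intersection of circle(R, 51.1) and circle(K, 36.8). With |RK| = 76.97, the foot of the radical line on RK is 46.65 from R and the perpendicular offset is √(51.1² − 46.65²) = 20.85. Taking the left-of-RK solution: W = (37.25, 25.27).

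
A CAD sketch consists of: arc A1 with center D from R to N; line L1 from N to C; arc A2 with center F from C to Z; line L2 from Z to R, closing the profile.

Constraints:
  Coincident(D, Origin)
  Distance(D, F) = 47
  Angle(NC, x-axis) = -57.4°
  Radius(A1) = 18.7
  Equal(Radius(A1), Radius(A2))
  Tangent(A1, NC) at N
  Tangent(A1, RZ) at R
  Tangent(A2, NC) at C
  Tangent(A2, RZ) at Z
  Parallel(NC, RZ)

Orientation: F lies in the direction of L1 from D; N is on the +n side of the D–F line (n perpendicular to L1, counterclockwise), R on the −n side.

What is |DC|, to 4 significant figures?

50.58

Tangency of A1 to both parallel lines with radius 18.7 puts N and R at D ± 18.7·n: N = (15.75, 10.08), R = (-15.75, -10.08). Equal radii place C and Z the same way about F: C = F + 18.7·n = (41.08, -29.52), Z = F − 18.7·n = (9.568, -49.67). Then |DC| = |C − D| = 50.58.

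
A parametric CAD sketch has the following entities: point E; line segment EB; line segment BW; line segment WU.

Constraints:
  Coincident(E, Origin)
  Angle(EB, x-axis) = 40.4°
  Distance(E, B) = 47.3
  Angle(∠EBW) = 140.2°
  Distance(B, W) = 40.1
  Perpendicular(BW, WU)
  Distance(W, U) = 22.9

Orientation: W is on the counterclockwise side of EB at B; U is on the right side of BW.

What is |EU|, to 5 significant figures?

93.117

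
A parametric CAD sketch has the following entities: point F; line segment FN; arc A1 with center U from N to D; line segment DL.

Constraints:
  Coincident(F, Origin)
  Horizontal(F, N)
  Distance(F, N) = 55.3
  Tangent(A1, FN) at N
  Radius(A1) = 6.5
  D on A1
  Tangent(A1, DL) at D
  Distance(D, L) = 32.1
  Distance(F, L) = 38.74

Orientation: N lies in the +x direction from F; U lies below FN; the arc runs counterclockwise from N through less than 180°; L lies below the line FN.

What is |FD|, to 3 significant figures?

50.5

Checks: |FN| = 55.30 ✓; |UD| = 6.500 ✓; ∠(UD, DL) = 90.00° ✓; |DL| = 32.10 ✓; |FL| = 38.74 ✓.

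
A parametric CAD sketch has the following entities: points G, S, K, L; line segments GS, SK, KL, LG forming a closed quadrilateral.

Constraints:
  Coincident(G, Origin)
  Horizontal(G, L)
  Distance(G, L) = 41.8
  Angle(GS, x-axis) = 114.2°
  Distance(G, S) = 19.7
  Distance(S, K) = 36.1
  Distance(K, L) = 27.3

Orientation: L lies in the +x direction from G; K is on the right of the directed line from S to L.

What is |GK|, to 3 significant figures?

18.3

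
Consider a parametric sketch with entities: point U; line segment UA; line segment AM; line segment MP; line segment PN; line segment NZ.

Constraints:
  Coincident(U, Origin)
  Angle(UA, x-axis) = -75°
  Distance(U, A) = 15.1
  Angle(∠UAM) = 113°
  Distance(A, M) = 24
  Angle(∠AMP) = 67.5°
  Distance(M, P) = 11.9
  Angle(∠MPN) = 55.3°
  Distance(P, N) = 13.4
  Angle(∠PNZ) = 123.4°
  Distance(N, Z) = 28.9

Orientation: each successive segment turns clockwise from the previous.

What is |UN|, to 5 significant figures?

22.976

∠AMP = 67.5° gives MP at 105.50° from the x-axis; with |MP| = 11.9, P = (-18.184, -17.894). ∠MPN = 55.3° gives PN at -19.200° from the x-axis; with |PN| = 13.4, N = (-5.5296, -22.301). Then |UN| = |N − U| = 22.976.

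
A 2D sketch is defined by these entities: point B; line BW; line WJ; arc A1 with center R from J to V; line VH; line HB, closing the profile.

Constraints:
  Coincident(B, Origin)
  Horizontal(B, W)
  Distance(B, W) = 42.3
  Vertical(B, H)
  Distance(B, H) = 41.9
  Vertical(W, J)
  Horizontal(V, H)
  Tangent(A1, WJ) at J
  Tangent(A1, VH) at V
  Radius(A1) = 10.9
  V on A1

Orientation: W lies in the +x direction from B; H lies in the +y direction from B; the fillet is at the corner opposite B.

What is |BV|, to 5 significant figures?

52.360

B is at the origin; BW is horizontal with |BW| = 42.3 and W on the +x side, so W = (42.300, 0.0000). BH is vertical with |BH| = 41.9 and H on the +y side, so H = (0.0000, 41.900). The virtual corner opposite B is at (42.300, 41.900). Tangency of A1 to WJ means the radius RJ is perpendicular to WJ and A1 meets VH tangentially, so RV is at right angles to VH, with radius 10.9, so the center R sits 10.9 in from both sides at R = (31.400, 31.000). That places the tangent points at J = (42.300, 31.000) on WJ and V = (31.400, 41.900) on VH. Then |BV| = |V − B| = 52.360.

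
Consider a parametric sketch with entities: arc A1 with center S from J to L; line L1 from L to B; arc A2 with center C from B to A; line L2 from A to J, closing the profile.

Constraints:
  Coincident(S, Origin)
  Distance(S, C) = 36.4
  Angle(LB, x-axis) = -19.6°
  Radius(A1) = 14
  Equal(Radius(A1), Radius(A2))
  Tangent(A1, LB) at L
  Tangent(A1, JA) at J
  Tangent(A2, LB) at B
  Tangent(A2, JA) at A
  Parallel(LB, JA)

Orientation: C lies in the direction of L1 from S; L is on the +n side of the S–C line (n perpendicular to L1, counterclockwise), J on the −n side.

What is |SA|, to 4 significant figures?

39.00

The slot axis is L1's direction at -19.6°, so u = (cos -19.6°, sin -19.6°) = (0.9421, -0.3355) and n = (−sin -19.6°, cos -19.6°) = (0.3355, 0.9421). S is at the origin and C lies 36.4 along u from S, so C = 36.4·u = (34.29, -12.21). Tangency of A1 to both parallel lines with radius 14.0 puts L and J at S ± 14.0·n: L = (4.696, 13.19), J = (-4.696, -13.19). Equal radii place B and A the same way about C: B = C + 14.0·n = (38.99, 0.9784), A = C − 14.0·n = (29.59, -25.40). Then |SA| = |A − S| = 39.00.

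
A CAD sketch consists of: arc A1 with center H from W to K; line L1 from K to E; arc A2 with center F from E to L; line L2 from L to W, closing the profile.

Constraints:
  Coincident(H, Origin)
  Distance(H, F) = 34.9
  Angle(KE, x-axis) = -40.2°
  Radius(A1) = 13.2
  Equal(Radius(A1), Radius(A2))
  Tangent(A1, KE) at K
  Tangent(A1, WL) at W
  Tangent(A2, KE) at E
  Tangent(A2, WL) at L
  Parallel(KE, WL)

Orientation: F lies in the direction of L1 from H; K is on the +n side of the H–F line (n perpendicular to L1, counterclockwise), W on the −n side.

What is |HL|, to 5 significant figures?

37.313

The slot axis is L1's direction at -40.2°, so u = (cos -40.2°, sin -40.2°) = (0.76380, -0.64546) and n = (−sin -40.2°, cos -40.2°) = (0.64546, 0.76380). H is at the origin and F lies 34.9 along u from H, so F = 34.9·u = (26.656, -22.526). Tangency of A1 to both parallel lines with radius 13.2 puts K and W at H ± 13.2·n: K = (8.5200, 10.082), W = (-8.5200, -10.082). Equal radii place E and L the same way about F: E = F + 13.2·n = (35.177, -12.444), L = F − 13.2·n = (18.136, -32.609). Then |HL| = |L − H| = 37.313.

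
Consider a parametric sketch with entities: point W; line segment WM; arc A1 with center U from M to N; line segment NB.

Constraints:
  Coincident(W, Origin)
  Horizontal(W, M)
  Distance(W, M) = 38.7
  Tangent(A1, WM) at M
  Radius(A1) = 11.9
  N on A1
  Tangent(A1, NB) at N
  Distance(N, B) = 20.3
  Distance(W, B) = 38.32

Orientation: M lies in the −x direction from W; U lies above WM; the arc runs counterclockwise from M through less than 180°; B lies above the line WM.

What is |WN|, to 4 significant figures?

28.75

Checks: |UN| = 11.90 ✓; ∠(UN, NB) = 90.00° ✓; |NB| = 20.30 ✓; |WB| = 38.32 ✓.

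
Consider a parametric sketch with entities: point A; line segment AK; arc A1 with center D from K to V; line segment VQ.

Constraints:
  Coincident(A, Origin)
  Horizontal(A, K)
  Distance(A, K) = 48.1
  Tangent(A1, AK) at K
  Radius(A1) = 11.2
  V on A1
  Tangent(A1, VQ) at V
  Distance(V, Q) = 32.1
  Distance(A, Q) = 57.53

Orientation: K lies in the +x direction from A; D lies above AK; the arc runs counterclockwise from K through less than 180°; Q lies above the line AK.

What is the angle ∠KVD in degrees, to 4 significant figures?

26.39°

A is at the origin; A and K share the same y with |AK| = 48.1 and K on the +x side, so K = (48.10, 0.000). Tangency of A1 to AK means the radius DK is perpendicular to AK, so D = K + (0, 11.2) = (48.10, 11.20). Since DV ⟂ VQ (tangency), |DQ| = √(11.2² + 32.1²) = 34.00 regardless of where V sits on A1. So Q lies on both circle(A, 57.53) and circle(D, 34.00); the above-AK intersection is Q = (37.61, 43.54). V is the foot of the tangent from Q: V = (57.02, 17.97).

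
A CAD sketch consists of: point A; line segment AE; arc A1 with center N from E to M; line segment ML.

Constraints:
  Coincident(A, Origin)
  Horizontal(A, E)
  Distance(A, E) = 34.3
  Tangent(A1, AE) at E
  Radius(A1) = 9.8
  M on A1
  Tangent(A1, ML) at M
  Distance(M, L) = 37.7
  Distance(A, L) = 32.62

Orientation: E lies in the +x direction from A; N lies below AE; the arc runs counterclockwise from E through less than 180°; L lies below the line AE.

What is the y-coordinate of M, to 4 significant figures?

-3.532

Checks: |NM| = 9.800 ✓; ∠(NM, ML) = 90.00° ✓; |ML| = 37.70 ✓; |AL| = 32.62 ✓.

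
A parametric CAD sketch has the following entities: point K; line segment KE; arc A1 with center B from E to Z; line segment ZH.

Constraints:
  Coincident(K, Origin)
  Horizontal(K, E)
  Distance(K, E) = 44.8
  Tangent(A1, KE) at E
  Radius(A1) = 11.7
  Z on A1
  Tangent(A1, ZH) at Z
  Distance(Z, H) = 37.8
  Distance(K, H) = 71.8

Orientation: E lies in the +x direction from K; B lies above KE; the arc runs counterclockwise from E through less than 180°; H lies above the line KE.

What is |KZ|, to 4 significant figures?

57.95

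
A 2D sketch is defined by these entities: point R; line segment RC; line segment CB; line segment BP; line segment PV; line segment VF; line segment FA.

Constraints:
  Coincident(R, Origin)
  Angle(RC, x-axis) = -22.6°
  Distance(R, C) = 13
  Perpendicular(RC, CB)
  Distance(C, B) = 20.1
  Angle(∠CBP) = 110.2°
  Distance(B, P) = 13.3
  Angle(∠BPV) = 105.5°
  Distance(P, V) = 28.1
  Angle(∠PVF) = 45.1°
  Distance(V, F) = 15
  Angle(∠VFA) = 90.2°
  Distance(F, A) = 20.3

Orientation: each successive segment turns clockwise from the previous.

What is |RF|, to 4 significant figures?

4.404

R is at the origin; RC runs at -22.6° with length 13.0, so C = (12.00, -4.996). RC is perpendicular to CB, so CB runs at -112.6°; with |CB| = 20.1, B = (4.277, -23.55). ∠CBP = 110.2° gives BP at 177.6° from the x-axis; with |BP| = 13.3, P = (-9.011, -23.00). ∠BPV = 105.5° gives PV at 103.1° from the x-axis; with |PV| = 28.1, V = (-15.38, 4.373). ∠PVF = 45.1° gives VF at -31.80° from the x-axis; with |VF| = 15.0, F = (-2.631, -3.531). Then |RF| = |F − R| = 4.404.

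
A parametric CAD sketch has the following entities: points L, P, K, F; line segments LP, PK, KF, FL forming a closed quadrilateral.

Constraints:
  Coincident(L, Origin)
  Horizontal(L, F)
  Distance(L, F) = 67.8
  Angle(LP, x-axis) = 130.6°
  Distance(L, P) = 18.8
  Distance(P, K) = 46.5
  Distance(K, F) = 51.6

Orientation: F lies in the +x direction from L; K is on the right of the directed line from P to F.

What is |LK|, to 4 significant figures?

27.75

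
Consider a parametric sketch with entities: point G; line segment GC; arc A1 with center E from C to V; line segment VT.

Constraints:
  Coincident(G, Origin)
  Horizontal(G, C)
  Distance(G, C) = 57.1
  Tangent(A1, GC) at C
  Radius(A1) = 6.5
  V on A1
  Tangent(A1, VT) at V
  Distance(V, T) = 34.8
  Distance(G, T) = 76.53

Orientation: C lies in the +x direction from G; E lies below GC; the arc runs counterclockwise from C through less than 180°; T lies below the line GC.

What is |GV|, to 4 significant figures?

51.89

Checks: ∠(EC, CG) = 90.00° ✓; |EV| = 6.500 ✓; ∠(EV, VT) = 90.00° ✓; |VT| = 34.80 ✓; |GT| = 76.53 ✓.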